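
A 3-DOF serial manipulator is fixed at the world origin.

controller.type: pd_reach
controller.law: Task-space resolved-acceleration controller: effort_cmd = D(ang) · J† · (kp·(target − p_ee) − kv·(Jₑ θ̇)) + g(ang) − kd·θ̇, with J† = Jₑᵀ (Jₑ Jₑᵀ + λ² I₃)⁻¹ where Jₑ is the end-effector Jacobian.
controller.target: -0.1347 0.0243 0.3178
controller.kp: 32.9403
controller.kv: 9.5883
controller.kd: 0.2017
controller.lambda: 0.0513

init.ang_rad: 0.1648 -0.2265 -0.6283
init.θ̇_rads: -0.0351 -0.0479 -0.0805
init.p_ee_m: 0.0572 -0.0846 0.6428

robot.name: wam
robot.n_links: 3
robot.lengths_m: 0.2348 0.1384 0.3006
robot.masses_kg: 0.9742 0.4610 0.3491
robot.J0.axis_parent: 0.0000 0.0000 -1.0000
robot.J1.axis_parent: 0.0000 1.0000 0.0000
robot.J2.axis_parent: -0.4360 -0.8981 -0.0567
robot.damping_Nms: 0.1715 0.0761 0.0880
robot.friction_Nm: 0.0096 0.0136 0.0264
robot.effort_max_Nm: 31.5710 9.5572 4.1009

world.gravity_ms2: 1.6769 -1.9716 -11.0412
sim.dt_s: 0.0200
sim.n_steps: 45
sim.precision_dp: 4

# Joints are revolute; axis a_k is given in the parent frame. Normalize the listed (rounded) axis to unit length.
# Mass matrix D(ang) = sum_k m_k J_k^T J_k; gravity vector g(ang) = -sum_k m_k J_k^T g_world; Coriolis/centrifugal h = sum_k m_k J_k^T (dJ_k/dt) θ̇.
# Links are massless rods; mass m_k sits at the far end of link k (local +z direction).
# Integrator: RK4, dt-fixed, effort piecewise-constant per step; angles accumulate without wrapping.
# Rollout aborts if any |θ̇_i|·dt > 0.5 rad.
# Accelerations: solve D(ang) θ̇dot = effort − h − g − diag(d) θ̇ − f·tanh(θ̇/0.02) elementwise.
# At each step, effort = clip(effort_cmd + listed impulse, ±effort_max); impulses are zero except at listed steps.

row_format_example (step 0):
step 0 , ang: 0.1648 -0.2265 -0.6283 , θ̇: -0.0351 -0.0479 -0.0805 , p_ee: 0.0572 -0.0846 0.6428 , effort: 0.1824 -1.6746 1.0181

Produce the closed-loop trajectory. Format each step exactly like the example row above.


step 1 , ang: 0.1594 -0.2357 -0.6372 , θ̇: -0.2588 -0.7779 -0.7203 , p_ee: 0.0561 -0.0850 0.6423 , effort: 0.1894 -1.3253 1.0675
step 2 , ang: 0.1602 -0.2516 -0.6500 , θ̇: 0.0081 -0.9146 -0.6390 , p_ee: 0.0526 -0.0857 0.6419 , effort: 0.1121 -1.1177 0.9566
step 3 , ang: 0.1589 -0.2717 -0.6626 , θ̇: -0.0462 -1.0698 -0.5993 , p_ee: 0.0477 -0.0860 0.6416 , effort: 0.1092 -0.9333 0.8692
step 4 , ang: 0.1591 -0.2936 -0.6737 , θ̇: -0.1016 -1.1724 -0.5452 , p_ee: 0.0416 -0.0861 0.6416 , effort: 0.1108 -0.7770 0.7914
step 5 , ang: 0.1597 -0.3169 -0.6835 , θ̇: -0.0754 -1.2211 -0.4820 , p_ee: 0.0346 -0.0859 0.6416 , effort: 0.0985 -0.6426 0.7223
step 6 , ang: 0.1603 -0.3411 -0.6924 , θ̇: -0.1003 -1.2588 -0.4330 , p_ee: 0.0269 -0.0855 0.6417 , effort: 0.1000 -0.5213 0.6650
step 7 , ang: 0.1612 -0.3657 -0.7003 , θ̇: -0.0922 -1.2682 -0.3840 , p_ee: 0.0189 -0.0850 0.6418 , effort: 0.0982 -0.4137 0.6150
step 8 , ang: 0.1622 -0.3904 -0.7073 , θ̇: -0.0936 -1.2636 -0.3394 , p_ee: 0.0107 -0.0843 0.6417 , effort: 0.1025 -0.3171 0.5720
step 9 , ang: 0.1635 -0.4149 -0.7137 , θ̇: -0.0759 -1.2435 -0.2985 , p_ee: 0.0023 -0.0836 0.6416 , effort: 0.1077 -0.2317 0.5352
step 10 , ang: 0.1651 -0.4390 -0.7194 , θ̇: -0.0498 -1.2138 -0.2628 , p_ee: -0.0060 -0.0827 0.6414 , effort: 0.1165 -0.1574 0.5041
step 11 , ang: 0.1672 -0.4625 -0.7245 , θ̇: -0.0093 -1.1782 -0.2344 , p_ee: -0.0143 -0.0818 0.6410 , effort: 0.1273 -0.0943 0.4783
step 12 , ang: 0.1697 -0.4854 -0.7292 , θ̇: 0.0449 -1.1408 -0.2151 , p_ee: -0.0225 -0.0808 0.6405 , effort: 0.1395 -0.0414 0.4575
step 13 , ang: 0.1719 -0.5077 -0.7335 , θ̇: 0.0968 -1.1063 -0.2035 , p_ee: -0.0305 -0.0798 0.6399 , effort: 0.1553 0.0033 0.4400
step 14 , ang: 0.1750 -0.5295 -0.7376 , θ̇: 0.1489 -1.0772 -0.2006 , p_ee: -0.0383 -0.0787 0.6392 , effort: 0.1721 0.0411 0.4254
step 15 , ang: 0.1791 -0.5507 -0.7417 , θ̇: 0.2019 -1.0547 -0.2058 , p_ee: -0.0460 -0.0776 0.6383 , effort: 0.1882 0.0742 0.4126
step 16 , ang: 0.1840 -0.5716 -0.7460 , θ̇: 0.2505 -1.0391 -0.2164 , p_ee: -0.0535 -0.0764 0.6373 , effort: 0.2038 0.1049 0.4005
step 17 , ang: 0.1898 -0.5923 -0.7506 , θ̇: 0.2948 -1.0299 -0.2312 , p_ee: -0.0610 -0.0751 0.6361 , effort: 0.2181 0.1349 0.3885
step 18 , ang: 0.1964 -0.6128 -0.7554 , θ̇: 0.3332 -1.0261 -0.2481 , p_ee: -0.0682 -0.0738 0.6349 , effort: 0.2310 0.1652 0.3759
step 19 , ang: 0.2036 -0.6333 -0.7606 , θ̇: 0.3661 -1.0264 -0.2661 , p_ee: -0.0754 -0.0724 0.6335 , effort: 0.2425 0.1966 0.3624
step 20 , ang: 0.2114 -0.6538 -0.7662 , θ̇: 0.3936 -1.0298 -0.2843 , p_ee: -0.0825 -0.0709 0.6319 , effort: 0.2525 0.2292 0.3481
step 21 , ang: 0.2196 -0.6745 -0.7721 , θ̇: 0.4161 -1.0353 -0.3020 , p_ee: -0.0896 -0.0692 0.6303 , effort: 0.2612 0.2632 0.3328
step 22 , ang: 0.2283 -0.6952 -0.7783 , θ̇: 0.4342 -1.0420 -0.3189 , p_ee: -0.0965 -0.0675 0.6285 , effort: 0.2686 0.2983 0.3168
step 23 , ang: 0.2372 -0.7161 -0.7849 , θ̇: 0.4482 -1.0492 -0.3348 , p_ee: -0.1034 -0.0657 0.6265 , effort: 0.2748 0.3345 0.3000
step 24 , ang: 0.2463 -0.7371 -0.7918 , θ̇: 0.4587 -1.0564 -0.3497 , p_ee: -0.1102 -0.0638 0.6245 , effort: 0.2801 0.3715 0.2828
step 25 , ang: 0.2556 -0.7583 -0.7989 , θ̇: 0.4661 -1.0633 -0.3636 , p_ee: -0.1169 -0.0617 0.6223 , effort: 0.2844 0.4090 0.2651
step 26 , ang: 0.2651 -0.7796 -0.8063 , θ̇: 0.4709 -1.0695 -0.3764 , p_ee: -0.1235 -0.0596 0.6200 , effort: 0.2879 0.4469 0.2472
step 27 , ang: 0.2746 -0.8010 -0.8140 , θ̇: 0.4733 -1.0748 -0.3883 , p_ee: -0.1300 -0.0574 0.6176 , effort: 0.2907 0.4848 0.2292
step 28 , ang: 0.2841 -0.8226 -0.8219 , θ̇: 0.4736 -1.0791 -0.3993 , p_ee: -0.1364 -0.0551 0.6151 , effort: 0.2929 0.5227 0.2111
step 29 , ang: 0.2936 -0.8442 -0.8300 , θ̇: 0.4723 -1.0823 -0.4095 , p_ee: -0.1427 -0.0527 0.6124 , effort: 0.2945 0.5603 0.1931
step 30 , ang: 0.3030 -0.8658 -0.8383 , θ̇: 0.4695 -1.0844 -0.4190 , p_ee: -0.1489 -0.0502 0.6097 , effort: 0.2956 0.5975 0.1752
step 31 , ang: 0.3124 -0.8875 -0.8467 , θ̇: 0.4655 -1.0855 -0.4279 , p_ee: -0.1549 -0.0477 0.6069 , effort: 0.2963 0.6343 0.1575
step 32 , ang: 0.3217 -0.9092 -0.8554 , θ̇: 0.4605 -1.0855 -0.4363 , p_ee: -0.1608 -0.0452 0.6040 , effort: 0.2966 0.6704 0.1401
step 33 , ang: 0.3308 -0.9308 -0.8642 , θ̇: 0.4546 -1.0844 -0.4442 , p_ee: -0.1665 -0.0425 0.6010 , effort: 0.2966 0.7059 0.1229
step 34 , ang: 0.3399 -0.9525 -0.8731 , θ̇: 0.4479 -1.0825 -0.4517 , p_ee: -0.1721 -0.0399 0.5979 , effort: 0.2963 0.7406 0.1060
step 35 , ang: 0.3488 -0.9741 -0.8822 , θ̇: 0.4407 -1.0796 -0.4588 , p_ee: -0.1775 -0.0372 0.5948 , effort: 0.2957 0.7745 0.0894
step 36 , ang: 0.3575 -0.9956 -0.8915 , θ̇: 0.4331 -1.0760 -0.4656 , p_ee: -0.1828 -0.0345 0.5916 , effort: 0.2950 0.8076 0.0732
step 37 , ang: 0.3661 -1.0171 -0.9008 , θ̇: 0.4250 -1.0716 -0.4721 , p_ee: -0.1879 -0.0318 0.5883 , effort: 0.2940 0.8398 0.0574
step 38 , ang: 0.3745 -1.0384 -0.9103 , θ̇: 0.4167 -1.0665 -0.4783 , p_ee: -0.1928 -0.0291 0.5850 , effort: 0.2929 0.8711 0.0419
step 39 , ang: 0.3828 -1.0597 -0.9199 , θ̇: 0.4081 -1.0609 -0.4843 , p_ee: -0.1975 -0.0264 0.5817 , effort: 0.2917 0.9015 0.0268
step 40 , ang: 0.3909 -1.0808 -0.9297 , θ̇: 0.3994 -1.0547 -0.4901 , p_ee: -0.2021 -0.0237 0.5783 , effort: 0.2904 0.9309 0.0120
step 41 , ang: 0.3988 -1.1018 -0.9395 , θ̇: 0.3905 -1.0481 -0.4957 , p_ee: -0.2065 -0.0210 0.5749 , effort: 0.2889 0.9595 -0.0024
step 42 , ang: 0.4065 -1.1227 -0.9495 , θ̇: 0.3816 -1.0411 -0.5011 , p_ee: -0.2108 -0.0183 0.5714 , effort: 0.2874 0.9870 -0.0164
step 43 , ang: 0.4140 -1.1434 -0.9596 , θ̇: 0.3726 -1.0338 -0.5064 , p_ee: -0.2148 -0.0157 0.5679 , effort: 0.2858 1.0137 -0.0301
step 44 , ang: 0.4214 -1.1640 -0.9697 , θ̇: 0.3637 -1.0261 -0.5114 , p_ee: -0.2187 -0.0131 0.5644 , effort: 0.2842 1.0394 -0.0434
step 45 , ang: 0.4286 -1.1844 -0.9800 , θ̇: 0.3548 -1.0182 -0.5164 , p_ee: -0.2225 -0.0106 0.5610


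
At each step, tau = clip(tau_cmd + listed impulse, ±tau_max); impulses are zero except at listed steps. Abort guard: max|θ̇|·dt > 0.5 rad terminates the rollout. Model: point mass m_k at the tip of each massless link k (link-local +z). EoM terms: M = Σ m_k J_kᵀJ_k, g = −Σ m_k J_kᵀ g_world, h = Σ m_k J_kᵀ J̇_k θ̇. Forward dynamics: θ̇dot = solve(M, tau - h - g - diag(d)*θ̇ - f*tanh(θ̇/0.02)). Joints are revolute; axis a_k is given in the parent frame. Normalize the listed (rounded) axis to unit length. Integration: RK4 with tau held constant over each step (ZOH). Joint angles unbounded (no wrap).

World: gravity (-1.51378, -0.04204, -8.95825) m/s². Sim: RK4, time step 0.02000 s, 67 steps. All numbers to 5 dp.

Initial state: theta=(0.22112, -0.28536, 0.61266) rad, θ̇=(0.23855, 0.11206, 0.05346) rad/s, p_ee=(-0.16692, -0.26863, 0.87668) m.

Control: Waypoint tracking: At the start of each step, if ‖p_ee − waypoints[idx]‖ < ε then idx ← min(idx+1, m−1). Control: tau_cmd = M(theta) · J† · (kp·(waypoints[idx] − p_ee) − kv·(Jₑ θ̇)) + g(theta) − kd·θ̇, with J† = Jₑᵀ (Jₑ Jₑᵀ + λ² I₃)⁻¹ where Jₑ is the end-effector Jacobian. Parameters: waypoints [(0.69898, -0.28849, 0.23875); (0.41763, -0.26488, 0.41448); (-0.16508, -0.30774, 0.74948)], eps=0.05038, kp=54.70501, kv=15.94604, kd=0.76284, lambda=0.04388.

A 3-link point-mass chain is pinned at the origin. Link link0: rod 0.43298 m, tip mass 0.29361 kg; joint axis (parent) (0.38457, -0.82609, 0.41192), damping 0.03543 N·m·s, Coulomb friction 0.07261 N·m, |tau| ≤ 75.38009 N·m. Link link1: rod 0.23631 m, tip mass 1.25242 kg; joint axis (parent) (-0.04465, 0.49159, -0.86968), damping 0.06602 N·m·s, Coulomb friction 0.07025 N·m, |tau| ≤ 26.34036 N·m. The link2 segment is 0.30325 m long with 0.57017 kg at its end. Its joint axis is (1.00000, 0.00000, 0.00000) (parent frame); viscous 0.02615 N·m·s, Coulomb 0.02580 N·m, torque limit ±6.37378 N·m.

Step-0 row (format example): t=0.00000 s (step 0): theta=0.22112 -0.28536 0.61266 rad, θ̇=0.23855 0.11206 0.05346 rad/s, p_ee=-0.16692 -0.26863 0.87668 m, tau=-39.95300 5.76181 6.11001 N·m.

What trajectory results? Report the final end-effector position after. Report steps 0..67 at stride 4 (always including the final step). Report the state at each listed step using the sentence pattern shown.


t=0.08000 s (step 4): theta=0.13049 -0.27204 0.89719 rad, θ̇=-1.04674 8.13906 4.94570 rad/s, p_ee=-0.07719 -0.28683 0.83807 m, tau=-28.57873 -2.58877 -1.30380 N·m.
t=0.16000 s (step 8): theta=-0.08325 -0.30371 1.24558 rad, θ̇=-2.83380 -0.32253 3.67887 rad/s, p_ee=0.06991 -0.26543 0.76980 m, tau=4.94460 -0.82640 -1.34191 N·m.
t=0.24000 s (step 12): theta=-0.27810 -0.42358 1.48721 rad, θ̇=-1.80370 -2.26784 2.54216 rad/s, p_ee=0.18668 -0.23583 0.69537 m, tau=13.02570 -1.30965 -1.58231 N·m.
t=0.32000 s (step 16): theta=-0.37734 -0.61008 1.67105 rad, θ̇=-1.10521 -1.58720 2.00294 rad/s, p_ee=0.25648 -0.21585 0.62653 m, tau=-17.81223 3.08045 -1.80104 N·m.
t=0.40000 s (step 20): theta=-0.57011 -0.58401 1.77324 rad, θ̇=-3.70032 1.43067 0.56231 rad/s, p_ee=0.32607 -0.19450 0.56560 m, tau=-3.26170 0.24401 -1.36189 N·m.
t=0.48000 s (step 24): theta=-0.86652 -0.52238 1.78654 rad, θ̇=-3.23992 0.00311 -0.08354 rad/s, p_ee=0.42270 -0.18067 0.49577 m, tau=15.93842 -1.26634 -1.23046 N·m.
t=0.56000 s (step 28): theta=-1.07940 -0.53160 1.77295 rad, θ̇=-2.21655 -0.11685 -0.24625 rad/s, p_ee=0.49224 -0.18287 0.43234 m, tau=11.15557 -0.64128 -1.27390 N·m.
t=0.64000 s (step 32): theta=-1.23496 -0.53675 1.74823 rad, θ̇=-1.70473 -0.03066 -0.36029 rad/s, p_ee=0.53843 -0.19146 0.38199 m, tau=10.81962 -0.62967 -1.20006 N·m.
t=0.72000 s (step 36): theta=-1.35409 -0.53932 1.71759 rad, θ̇=-1.27987 -0.04060 -0.39489 rad/s, p_ee=0.57185 -0.20176 0.34188 m, tau=11.11190 -0.66049 -1.11499 N·m.
t=0.80000 s (step 40): theta=-1.44117 -0.54398 1.68653 rad, θ̇=-0.90916 -0.07800 -0.37714 rad/s, p_ee=0.59610 -0.21132 0.31141 m, tau=10.91090 -0.64822 -1.04106 N·m.
t=0.88000 s (step 44): theta=-1.50183 -0.55162 1.65786 rad, θ̇=-0.62182 -0.11013 -0.33883 rad/s, p_ee=0.61381 -0.21905 0.28943 m, tau=10.43407 -0.61160 -0.98042 N·m.
t=0.96000 s (step 48): theta=-1.54308 -0.56102 1.63246 rad, θ̇=-0.42231 -0.12150 -0.29692 rad/s, p_ee=0.62702 -0.22481 0.27407 m, tau=9.95309 -0.57842 -0.93278 N·m.
t=1.04000 s (step 52): theta=-1.57133 -0.57063 1.61032 rad, θ̇=-0.29342 -0.11670 -0.25783 rad/s, p_ee=0.63721 -0.22895 0.26336 m, tau=9.60540 -0.55892 -0.89657 N·m.
t=1.12000 s (step 56): theta=-1.59131 -0.57950 1.59113 rad, θ̇=-0.21183 -0.10431 -0.22298 rad/s, p_ee=0.64533 -0.23191 0.25574 m, tau=9.39979 -0.55195 -0.86952 N·m.
t=1.20000 s (step 60): theta=-1.60599 -0.58730 1.57456 rad, θ̇=-0.15862 -0.09045 -0.19226 rad/s, p_ee=0.65195 -0.23407 0.25013 m, tau=9.29281 -0.55268 -0.84926 N·m.
t=1.28000 s (step 64): theta=-1.61713 -0.59403 1.56029 rad, θ̇=-0.12183 -0.07790 -0.16527 rad/s, p_ee=0.65742 -0.23566 0.24587 m, tau=9.23975 -0.55684 -0.83384 N·m.
t=1.34000 s (step 67): theta=-1.62379 -0.59846 1.55093 rad, θ̇=-0.10096 -0.06980 -0.14728 rad/s, p_ee=0.66092 -0.23658 0.24333 m.
final p_ee position (m): 0.66092 -0.23658 0.24333


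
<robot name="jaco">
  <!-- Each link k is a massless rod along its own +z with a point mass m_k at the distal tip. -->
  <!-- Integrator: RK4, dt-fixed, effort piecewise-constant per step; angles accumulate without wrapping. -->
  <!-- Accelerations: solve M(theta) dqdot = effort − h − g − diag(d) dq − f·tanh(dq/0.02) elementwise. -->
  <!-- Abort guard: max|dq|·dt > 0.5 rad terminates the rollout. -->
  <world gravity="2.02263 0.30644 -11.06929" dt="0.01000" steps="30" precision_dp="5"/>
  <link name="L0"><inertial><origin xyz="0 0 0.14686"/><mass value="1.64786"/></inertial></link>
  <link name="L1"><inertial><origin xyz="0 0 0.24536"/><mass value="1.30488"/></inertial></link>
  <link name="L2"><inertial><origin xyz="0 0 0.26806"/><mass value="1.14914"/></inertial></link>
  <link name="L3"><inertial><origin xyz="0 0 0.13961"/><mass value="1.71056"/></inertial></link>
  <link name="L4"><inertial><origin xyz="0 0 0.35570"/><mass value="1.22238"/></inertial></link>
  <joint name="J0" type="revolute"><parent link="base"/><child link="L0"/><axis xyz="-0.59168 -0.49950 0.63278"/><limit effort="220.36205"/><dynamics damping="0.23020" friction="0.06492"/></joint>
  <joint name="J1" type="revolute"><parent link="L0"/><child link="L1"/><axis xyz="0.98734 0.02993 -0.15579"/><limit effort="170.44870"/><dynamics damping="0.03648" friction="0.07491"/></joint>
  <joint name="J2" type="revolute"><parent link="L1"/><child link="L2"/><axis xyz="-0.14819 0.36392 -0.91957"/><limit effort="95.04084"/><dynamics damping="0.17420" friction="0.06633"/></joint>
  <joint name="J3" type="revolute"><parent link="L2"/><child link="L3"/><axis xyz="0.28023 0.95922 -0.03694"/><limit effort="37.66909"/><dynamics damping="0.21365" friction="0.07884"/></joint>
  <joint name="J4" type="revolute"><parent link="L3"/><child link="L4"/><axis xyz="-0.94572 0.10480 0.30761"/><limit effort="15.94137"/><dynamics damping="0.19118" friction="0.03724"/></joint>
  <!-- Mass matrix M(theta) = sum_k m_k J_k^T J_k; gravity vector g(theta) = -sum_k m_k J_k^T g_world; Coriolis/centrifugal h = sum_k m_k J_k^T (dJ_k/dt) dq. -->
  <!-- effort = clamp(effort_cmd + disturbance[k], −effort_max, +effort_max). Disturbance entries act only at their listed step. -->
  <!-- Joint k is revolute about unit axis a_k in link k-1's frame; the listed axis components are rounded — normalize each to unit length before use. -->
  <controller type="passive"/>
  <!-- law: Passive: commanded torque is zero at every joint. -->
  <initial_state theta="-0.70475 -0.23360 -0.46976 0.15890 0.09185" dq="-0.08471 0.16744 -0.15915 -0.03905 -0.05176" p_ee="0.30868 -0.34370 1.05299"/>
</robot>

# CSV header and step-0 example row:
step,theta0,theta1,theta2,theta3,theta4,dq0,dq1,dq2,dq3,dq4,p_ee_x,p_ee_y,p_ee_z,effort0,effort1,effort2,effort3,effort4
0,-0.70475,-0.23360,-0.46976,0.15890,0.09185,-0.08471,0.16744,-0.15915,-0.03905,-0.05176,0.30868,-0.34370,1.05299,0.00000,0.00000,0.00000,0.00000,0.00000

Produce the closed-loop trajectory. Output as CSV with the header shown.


step,theta0,theta1,theta2,theta3,theta4,dq0,dq1,dq2,dq3,dq4,p_ee_x,p_ee_y,p_ee_z,effort0,effort1,effort2,effort3,effort4
1,-0.70775,-0.23449,-0.47883,0.15997,0.09127,-0.49287,-0.30858,-1.50074,0.20473,-0.06043,0.30791,-0.34621,1.05233,0.00000,0.00000,0.00000,0.00000,0.00000
2,-0.71434,-0.23937,-0.49816,0.16249,0.09068,-0.81386,-0.64978,-2.29841,0.27912,-0.05545,0.30758,-0.34887,1.05131,0.00000,0.00000,0.00000,0.00000,0.00000
3,-0.72387,-0.24726,-0.52385,0.16526,0.09020,-1.08393,-0.91794,-2.80085,0.26215,-0.03927,0.30767,-0.35171,1.04997,0.00000,0.00000,0.00000,0.00000,0.00000
4,-0.73592,-0.25759,-0.55362,0.16757,0.08993,-1.32247,-1.14429,-3.13003,0.19180,-0.01186,0.30820,-0.35472,1.04834,0.00000,0.00000,0.00000,0.00000,0.00000
5,-0.75025,-0.27007,-0.58612,0.16899,0.08998,-1.54126,-1.34831,-3.35698,0.08879,0.02255,0.30914,-0.35793,1.04641,0.00000,0.00000,0.00000,0.00000,0.00000
6,-0.76670,-0.28452,-0.62056,0.16928,0.09042,-1.74778,-1.54311,-3.53965,-0.02594,0.06697,0.31050,-0.36133,1.04418,0.00000,0.00000,0.00000,0.00000,0.00000
7,-0.78518,-0.30094,-0.65699,0.16854,0.09138,-1.94497,-1.73740,-3.73368,-0.12543,0.12806,0.31228,-0.36494,1.04162,0.00000,0.00000,0.00000,0.00000,0.00000
8,-0.80556,-0.31922,-0.69500,0.16670,0.09303,-2.12928,-1.91807,-3.85779,-0.24601,0.20553,0.31448,-0.36875,1.03871,0.00000,0.00000,0.00000,0.00000,0.00000
9,-0.82773,-0.33927,-0.73398,0.16357,0.09555,-2.30412,-2.08987,-3.92854,-0.38221,0.29975,0.31710,-0.37276,1.03543,0.00000,0.00000,0.00000,0.00000,0.00000
10,-0.85162,-0.36100,-0.77343,0.15902,0.09908,-2.47160,-2.25537,-3.95420,-0.53082,0.41092,0.32012,-0.37697,1.03177,0.00000,0.00000,0.00000,0.00000,0.00000
11,-0.87715,-0.38436,-0.81292,0.15292,0.10382,-2.63319,-2.41578,-3.93752,-0.69028,0.53879,0.32353,-0.38137,1.02770,0.00000,0.00000,0.00000,0.00000,0.00000
12,-0.90427,-0.40930,-0.85204,0.14518,0.10991,-2.79010,-2.57156,-3.87829,-0.85998,0.68243,0.32731,-0.38598,1.02318,0.00000,0.00000,0.00000,0.00000,0.00000
13,-0.93294,-0.43578,-0.89034,0.13569,0.11751,-2.94355,-2.72290,-3.77504,-1.03987,0.83998,0.33145,-0.39077,1.01818,0.00000,0.00000,0.00000,0.00000,0.00000
14,-0.96313,-0.46375,-0.92739,0.12435,0.12675,-3.09486,-2.86997,-3.62630,-1.23026,1.00839,0.33594,-0.39576,1.01266,0.00000,0.00000,0.00000,0.00000,0.00000
15,-0.99483,-0.49317,-0.96272,0.11105,0.13770,-3.24546,-3.01314,-3.43158,-1.43160,1.18339,0.34077,-0.40093,1.00656,0.00000,0.00000,0.00000,0.00000,0.00000
16,-1.02804,-0.52400,-0.99587,0.09568,0.15042,-3.39683,-3.15309,-3.19224,-1.64423,1.35954,0.34591,-0.40628,0.99984,0.00000,0.00000,0.00000,0.00000,0.00000
17,-1.06278,-0.55622,-1.02643,0.07813,0.16488,-3.55038,-3.29083,-2.91209,-1.86802,1.53056,0.35137,-0.41179,0.99243,0.00000,0.00000,0.00000,0.00000,0.00000
18,-1.09906,-0.58981,-1.05400,0.05828,0.18099,-3.70724,-3.42764,-2.59787,-2.10182,1.68985,0.35714,-0.41745,0.98426,0.00000,0.00000,0.00000,0.00000,0.00000
19,-1.13693,-0.62477,-1.07830,0.03606,0.19862,-3.86816,-3.56492,-2.25919,-2.34297,1.83131,0.36320,-0.42323,0.97525,0.00000,0.00000,0.00000,0.00000,0.00000
20,-1.17644,-0.66112,-1.09915,0.01142,0.21754,-4.03334,-3.70398,-1.90806,-2.58676,1.95022,0.36956,-0.42913,0.96533,0.00000,0.00000,0.00000,0.00000,0.00000
21,-1.21761,-0.69886,-1.11647,-0.01566,0.23754,-4.20254,-3.84581,-1.55778,-2.82630,2.04414,0.37622,-0.43510,0.95442,0.00000,0.00000,0.00000,0.00000,0.00000
22,-1.26050,-0.73804,-1.13035,-0.04507,0.25834,-4.37511,-3.99092,-1.22132,-3.05281,2.11342,0.38319,-0.44112,0.94243,0.00000,0.00000,0.00000,0.00000,0.00000
23,-1.30513,-0.77869,-1.14098,-0.07664,0.27973,-4.55028,-4.13925,-0.90964,-3.25640,2.16126,0.39047,-0.44717,0.92928,0.00000,0.00000,0.00000,0.00000,0.00000
24,-1.35151,-0.82084,-1.14864,-0.11009,0.30151,-4.72740,-4.29014,-0.63027,-3.42718,2.19318,0.39809,-0.45320,0.91490,0.00000,0.00000,0.00000,0.00000,0.00000
25,-1.39968,-0.86450,-1.15370,-0.14504,0.32356,-4.90621,-4.44252,-0.38665,-3.55627,2.21601,0.40606,-0.45919,0.89921,0.00000,0.00000,0.00000,0.00000,0.00000
26,-1.44964,-0.90969,-1.15649,-0.18105,0.34583,-5.08697,-4.59504,-0.17828,-3.63657,2.23678,0.41439,-0.46511,0.88216,0.00000,0.00000,0.00000,0.00000,0.00000
27,-1.50143,-0.95640,-1.15737,-0.21760,0.36831,-5.26935,-4.74847,-0.01782,-3.65317,2.26985,0.42311,-0.47094,0.86369,0.00000,0.00000,0.00000,0.00000,0.00000
28,-1.55504,-1.00466,-1.15701,-0.25387,0.39132,-5.45122,-4.90718,0.05836,-3.57520,2.34603,0.43223,-0.47666,0.84375,0.00000,0.00000,0.00000,0.00000,0.00000
29,-1.61047,-1.05453,-1.15627,-0.28888,0.41532,-5.63634,-5.06439,0.09681,-3.42242,2.45395,0.44178,-0.48225,0.82230,0.00000,0.00000,0.00000,0.00000,0.00000
30,-1.66780,-1.10591,-1.15498,-0.32219,0.44038,-5.83122,-5.21026,0.16393,-3.23238,2.55837,0.45176,-0.48770,0.79932,,,,,


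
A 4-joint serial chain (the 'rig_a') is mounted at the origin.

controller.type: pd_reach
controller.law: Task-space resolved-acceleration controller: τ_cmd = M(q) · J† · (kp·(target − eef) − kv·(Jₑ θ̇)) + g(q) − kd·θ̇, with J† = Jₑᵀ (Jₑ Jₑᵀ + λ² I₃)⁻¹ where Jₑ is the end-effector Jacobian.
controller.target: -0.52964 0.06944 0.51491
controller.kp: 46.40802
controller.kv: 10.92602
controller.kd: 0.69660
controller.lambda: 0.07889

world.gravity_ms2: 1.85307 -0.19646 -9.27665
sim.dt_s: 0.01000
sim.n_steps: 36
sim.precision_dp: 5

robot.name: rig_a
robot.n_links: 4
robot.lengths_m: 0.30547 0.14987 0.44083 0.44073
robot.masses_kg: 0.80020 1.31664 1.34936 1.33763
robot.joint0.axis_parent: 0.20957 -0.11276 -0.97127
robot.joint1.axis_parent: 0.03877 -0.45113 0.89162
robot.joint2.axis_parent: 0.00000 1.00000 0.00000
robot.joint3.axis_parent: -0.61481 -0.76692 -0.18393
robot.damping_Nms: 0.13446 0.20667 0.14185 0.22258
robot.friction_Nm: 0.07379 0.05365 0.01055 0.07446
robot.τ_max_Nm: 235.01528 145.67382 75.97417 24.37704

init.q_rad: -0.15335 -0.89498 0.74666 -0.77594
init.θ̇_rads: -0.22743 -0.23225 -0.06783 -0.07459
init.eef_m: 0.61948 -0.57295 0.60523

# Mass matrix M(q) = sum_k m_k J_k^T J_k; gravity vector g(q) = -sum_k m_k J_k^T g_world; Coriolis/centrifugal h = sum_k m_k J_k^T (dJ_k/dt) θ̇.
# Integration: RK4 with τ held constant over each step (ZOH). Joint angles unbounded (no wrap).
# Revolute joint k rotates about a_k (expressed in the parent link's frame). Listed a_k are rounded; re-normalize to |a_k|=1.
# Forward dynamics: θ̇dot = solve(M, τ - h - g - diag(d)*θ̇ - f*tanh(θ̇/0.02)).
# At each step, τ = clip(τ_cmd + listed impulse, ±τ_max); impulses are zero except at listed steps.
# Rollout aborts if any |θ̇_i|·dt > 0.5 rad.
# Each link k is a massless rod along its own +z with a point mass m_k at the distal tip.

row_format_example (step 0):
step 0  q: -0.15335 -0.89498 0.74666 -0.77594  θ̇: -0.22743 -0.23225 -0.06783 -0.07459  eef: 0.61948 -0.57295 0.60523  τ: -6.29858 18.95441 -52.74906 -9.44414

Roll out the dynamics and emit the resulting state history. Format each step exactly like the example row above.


step 1  q: -0.15585 -0.89497 0.74081 -0.79005  θ̇: -0.27970 0.21580 -1.10272 -2.72568  eef: 0.61757 -0.57133 0.60504  τ: -5.38192 17.10152 -48.32746 -6.55235
step 2  q: -0.15902 -0.89150 0.72537 -0.82764  θ̇: -0.36122 0.45050 -1.98814 -4.76317  eef: 0.61162 -0.56760 0.60471  τ: -3.43572 14.82911 -43.71133 -4.58891
step 3  q: -0.16299 -0.88651 0.70174 -0.88289  θ̇: -0.43959 0.51920 -2.74284 -6.25787  eef: 0.60235 -0.56193 0.60449  τ: -0.93869 12.37731 -39.08116 -3.29041
step 4  q: -0.16761 -0.88141 0.67113 -0.95081  θ̇: -0.49041 0.47617 -3.38267 -7.30368  eef: 0.59030 -0.55446 0.60449  τ: 1.68687 9.97897 -34.62065 -2.42959
step 5  q: -0.17253 -0.87709 0.63464 -1.02739  θ̇: -0.49836 0.36953 -3.92271 -7.99689  eef: 0.57592 -0.54534 0.60477  τ: 4.14081 7.80510 -30.47004 -1.82921
step 6  q: -0.17730 -0.87399 0.59316 -1.10954  θ̇: -0.45769 0.23305 -4.37844 -8.42379  eef: 0.55961 -0.53474 0.60535  τ: 6.24715 5.95553 -26.70827 -1.36358
step 7  q: -0.18141 -0.87232 0.54748 -1.19496  θ̇: -0.36847 0.08831 -4.76457 -8.65525  eef: 0.54171 -0.52288 0.60618  τ: 7.92744 4.46875 -23.36114 -0.95169
step 8  q: -0.18441 -0.87206 0.49822 -1.28196  θ̇: -0.23063 -0.04616 -5.09250 -8.74566  eef: 0.52249 -0.50997 0.60723  τ: 9.17239 3.33399 -20.42255 -0.54719
step 9  q: -0.18577 -0.87299 0.44595 -1.36935  θ̇: -0.04252 -0.15147 -5.36978 -8.73499  eef: 0.50223 -0.49622 0.60844  τ: 10.01655 2.51022 -17.87266 -0.12745
step 10  q: -0.18509 -0.87496 0.39107 -1.45628  θ̇: 0.17516 -0.25407 -5.61376 -8.65560  eef: 0.48114 -0.48185 0.60975  τ: 10.48318 1.98787 -15.64718 0.31575
step 11  q: -0.18207 -0.87784 0.33392 -1.54215  θ̇: 0.43013 -0.33214 -5.82528 -8.52586  eef: 0.45941 -0.46704 0.61110  τ: 10.62322 1.70521 -13.72095 0.77733
step 12  q: -0.17631 -0.88135 0.27479 -1.62654  θ̇: 0.72265 -0.37737 -6.00715 -8.35965  eef: 0.43720 -0.45197 0.61246  τ: 10.48714 1.61421 -12.06317 1.24895
step 13  q: -0.16744 -0.88513 0.21399 -1.70913  θ̇: 1.05141 -0.38439 -6.16121 -8.16660  eef: 0.41468 -0.43680 0.61376  τ: 10.12298 1.67251 -10.64548 1.72012
step 14  q: -0.15512 -0.88876 0.15178 -1.78969  θ̇: 1.41499 -0.34742 -6.28754 -7.95284  eef: 0.39197 -0.42167 0.61498  τ: 9.57522 1.84230 -9.44514 2.17971
step 15  q: -0.13900 -0.89177 0.08845 -1.86803  θ̇: 1.81130 -0.26033 -6.38436 -7.72197  eef: 0.36921 -0.40671 0.61606  τ: 8.88453 2.09065 -8.44454 2.61703
step 16  q: -0.11877 -0.89365 0.02431 -1.94399  θ̇: 2.23708 -0.11696 -6.44813 -7.47567  eef: 0.34651 -0.39204 0.61698  τ: 8.08793 2.38950 -7.63012 3.02246
step 17  q: -0.09417 -0.89380 -0.04029 -2.01741  θ̇: 2.68581 0.08315 -6.47579 -7.21524  eef: 0.32399 -0.37773 0.61771  τ: 7.21442 2.71957 -6.98627 3.38836
step 18  q: -0.06501 -0.89170 -0.10498 -2.08817  θ̇: 3.14966 0.33861 -6.46369 -6.94123  eef: 0.30172 -0.36389 0.61825  τ: 6.28959 3.06440 -6.49667 3.70847
step 19  q: -0.03115 -0.88669 -0.16930 -2.15610  θ̇: 3.62367 0.66551 -6.39853 -6.65001  eef: 0.27981 -0.35056 0.61858  τ: 5.35601 3.39426 -6.16067 3.97615
step 20  q: 0.00744 -0.87808 -0.23268 -2.22104  θ̇: 4.09586 1.06074 -6.27398 -6.34151  eef: 0.25832 -0.33779 0.61871  τ: 4.43792 3.69423 -5.95858 4.18890
step 21  q: 0.05069 -0.86521 -0.29451 -2.28282  θ̇: 4.55327 1.51677 -6.08558 -6.01642  eef: 0.23731 -0.32561 0.61867  τ: 3.55639 3.94823 -5.86346 4.34597
step 22  q: 0.09838 -0.84753 -0.35413 -2.34128  θ̇: 4.98340 2.02147 -5.83207 -5.67648  eef: 0.21683 -0.31402 0.61848  τ: 2.72873 4.13764 -5.84076 4.44822
step 23  q: 0.15019 -0.82464 -0.41090 -2.39627  θ̇: 5.37557 2.55904 -5.51618 -5.32437  eef: 0.19688 -0.30300 0.61819  τ: 1.96804 4.24100 -5.85035 4.49799
step 24  q: 0.20570 -0.79629 -0.46424 -2.44771  θ̇: 5.72197 3.11178 -5.14458 -4.96328  eef: 0.17744 -0.29252 0.61786  τ: 1.28334 4.23520 -5.85086 4.49871
step 25  q: 0.26442 -0.76243 -0.51363 -2.49550  θ̇: 6.01776 3.66200 -4.72706 -4.59618  eef: 0.15847 -0.28253 0.61755  τ: 0.68027 4.09831 -5.80506 4.45454
step 26  q: 0.32584 -0.72315 -0.55867 -2.53960  θ̇: 6.26048 4.19356 -4.27541 -4.22528  eef: 0.13994 -0.27296 0.61732  τ: 0.16211 3.81329 -5.68449 4.37010
step 27  q: 0.38941 -0.67871 -0.59908 -2.57999  θ̇: 6.44886 4.69252 -3.80259 -3.85176  eef: 0.12178 -0.26373 0.61722  τ: -0.26903 3.37142 -5.47204 4.25040
step 28  q: 0.45459 -0.62950 -0.63472 -2.61663  θ̇: 6.58180 5.14715 -3.32232 -3.47586  eef: 0.10395 -0.25478 0.61732  τ: -0.61135 2.77436 -5.16211 4.10087
step 29  q: 0.52082 -0.57602 -0.66558 -2.64950  θ̇: 6.65759 5.54736 -2.84915 -3.09741  eef: 0.08642 -0.24602 0.61764  τ: -0.86267 2.03434 -4.75884 3.92752
step 30  q: 0.58752 -0.51885 -0.69181 -2.67858  θ̇: 6.67376 5.88409 -2.39861 -2.71652  eef: 0.06918 -0.23741 0.61824  τ: -1.02000 1.17283 -4.27332 3.73711
step 31  q: 0.65407 -0.45867 -0.71371 -2.70385  θ̇: 6.62748 6.14880 -1.98726 -2.33429  eef: 0.05224 -0.22886 0.61914  τ: -1.07936 0.21794 -3.72069 3.53721
step 32  q: 0.71984 -0.39624 -0.73177 -2.72530  θ̇: 6.51661 6.33326 -1.63224 -1.95358  eef: 0.03560 -0.22035 0.62038  τ: -1.03591 -0.79870 -3.11736 3.33611
step 33  q: 0.78418 -0.33239 -0.74663 -2.74297  θ̇: 6.34104 6.42979 -1.35003 -1.57943  eef: 0.01931 -0.21183 0.62196  τ: -0.88463 -1.84528 -2.47883 3.14258
step 34  q: 0.84647 -0.26804 -0.75908 -2.75697  θ̇: 6.10433 6.43207 -1.15462 -1.21900  eef: 0.00339 -0.20327 0.62391  τ: -0.62165 -2.89299 -1.81794 2.96525
step 35  q: 0.90613 -0.20416 -0.77005 -2.76746  θ̇: 5.81500 6.33658 -1.05494 -0.88090  eef: -0.01212 -0.19467 0.62621  τ: -0.24653 -3.91883 -1.14366 2.81185
step 36  q: 0.96270 -0.14170 -0.78051 -2.77473  θ̇: 5.48711 6.14443 -1.05243 -0.57387  eef: -0.02720 -0.18602 0.62884


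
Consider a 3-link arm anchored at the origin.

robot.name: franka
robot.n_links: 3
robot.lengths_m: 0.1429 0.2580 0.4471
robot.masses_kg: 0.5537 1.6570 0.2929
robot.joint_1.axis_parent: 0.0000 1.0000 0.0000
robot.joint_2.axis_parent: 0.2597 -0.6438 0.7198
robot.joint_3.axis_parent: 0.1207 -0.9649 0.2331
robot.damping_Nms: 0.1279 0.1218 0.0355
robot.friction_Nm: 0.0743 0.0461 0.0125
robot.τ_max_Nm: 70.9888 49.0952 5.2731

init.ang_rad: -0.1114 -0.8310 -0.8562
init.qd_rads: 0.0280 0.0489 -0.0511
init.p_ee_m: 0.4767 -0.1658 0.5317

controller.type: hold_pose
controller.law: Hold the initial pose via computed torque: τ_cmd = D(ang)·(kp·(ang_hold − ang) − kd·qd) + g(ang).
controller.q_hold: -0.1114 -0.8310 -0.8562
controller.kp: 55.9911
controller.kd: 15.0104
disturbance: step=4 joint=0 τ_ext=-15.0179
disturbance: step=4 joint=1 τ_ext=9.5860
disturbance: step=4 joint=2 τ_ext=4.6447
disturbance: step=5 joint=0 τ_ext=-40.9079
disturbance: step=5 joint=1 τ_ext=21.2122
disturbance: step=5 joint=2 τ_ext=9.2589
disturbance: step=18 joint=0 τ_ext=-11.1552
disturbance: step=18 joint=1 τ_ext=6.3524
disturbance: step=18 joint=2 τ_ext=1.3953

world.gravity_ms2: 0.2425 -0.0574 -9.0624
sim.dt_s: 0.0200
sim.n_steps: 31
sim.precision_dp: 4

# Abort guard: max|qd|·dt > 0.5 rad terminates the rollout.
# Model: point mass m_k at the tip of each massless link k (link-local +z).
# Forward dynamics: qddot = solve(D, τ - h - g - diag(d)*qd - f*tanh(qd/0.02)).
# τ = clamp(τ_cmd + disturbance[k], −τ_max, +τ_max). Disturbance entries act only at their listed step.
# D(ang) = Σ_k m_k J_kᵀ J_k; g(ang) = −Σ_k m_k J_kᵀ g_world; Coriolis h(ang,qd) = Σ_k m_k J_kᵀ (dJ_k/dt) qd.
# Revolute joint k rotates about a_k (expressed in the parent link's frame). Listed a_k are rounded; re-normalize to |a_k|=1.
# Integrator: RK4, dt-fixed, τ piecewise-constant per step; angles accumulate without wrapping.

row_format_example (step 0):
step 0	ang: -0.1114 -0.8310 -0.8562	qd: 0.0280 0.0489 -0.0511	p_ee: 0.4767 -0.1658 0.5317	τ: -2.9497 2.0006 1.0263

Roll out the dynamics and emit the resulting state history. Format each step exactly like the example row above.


step 1	ang: -0.1111 -0.8307 -0.8567	qd: 0.0067 -0.0000 -0.0140	p_ee: 0.4768 -0.1658 0.5315	τ: -2.9167 1.9994 1.0165
step 2	ang: -0.1111 -0.8308 -0.8569	qd: 0.0040 0.0001 -0.0082	p_ee: 0.4769 -0.1659 0.5313	τ: -2.8987 1.9899 1.0102
step 3	ang: -0.1110 -0.8309 -0.8570	qd: 0.0025 0.0010 -0.0049	p_ee: 0.4769 -0.1659 0.5313	τ: -2.8865 1.9832 1.0060
step 4	ang: -0.1110 -0.8309 -0.8570	qd: 0.0016 0.0017 -0.0029	p_ee: 0.4769 -0.1659 0.5312	τ: -17.8961 11.5647 5.2731
step 5	ang: -0.1108 -0.8120 -0.8592	qd: 0.0120 1.8630 -0.1977	p_ee: 0.4747 -0.1608 0.5358	τ: -39.0418 20.2212 5.2731
step 6	ang: -0.1173 -0.7408 -0.8869	qd: -0.6458 5.2577 -2.5304	p_ee: 0.4629 -0.1459 0.5488	τ: 13.7391 -6.9172 -1.7943
step 7	ang: -0.1287 -0.6557 -0.9260	qd: -0.5075 3.2524 -1.4193	p_ee: 0.4462 -0.1296 0.5631	τ: 10.1706 -4.8853 -1.1704
step 8	ang: -0.1378 -0.6052 -0.9471	qd: -0.4069 1.8173 -0.7149	p_ee: 0.4341 -0.1197 0.5731	τ: 7.3251 -3.3105 -0.6607
step 9	ang: -0.1450 -0.5787 -0.9570	qd: -0.3042 0.8521 -0.2839	p_ee: 0.4261 -0.1143 0.5796	τ: 5.0549 -2.0905 -0.2498
step 10	ang: -0.1500 -0.5680 -0.9600	qd: -0.1986 0.2303 -0.0280	p_ee: 0.4214 -0.1120 0.5835	τ: 3.2480 -1.1442 0.0777
step 11	ang: -0.1530 -0.5672 -0.9592	qd: -0.0888 -0.1254 0.0952	p_ee: 0.4194 -0.1117 0.5853	τ: 1.8148 -0.4151 0.3418
step 12	ang: -0.1536 -0.5711 -0.9570	qd: 0.0262 -0.2719 0.1257	p_ee: 0.4195 -0.1123 0.5853	τ: 0.6929 0.1292 0.5480
step 13	ang: -0.1524 -0.5779 -0.9542	qd: 0.0887 -0.4033 0.1518	p_ee: 0.4212 -0.1136 0.5840	τ: -0.1515 0.5519 0.7060
step 14	ang: -0.1502 -0.5867 -0.9511	qd: 0.1354 -0.4762 0.1617	p_ee: 0.4239 -0.1154 0.5819	τ: -0.8123 0.8789 0.8257
step 15	ang: -0.1472 -0.5966 -0.9478	qd: 0.1680 -0.5113 0.1627	p_ee: 0.4272 -0.1175 0.5792	τ: -1.3272 1.1313 0.9151
step 16	ang: -0.1436 -0.6069 -0.9446	qd: 0.1881 -0.5230 0.1591	p_ee: 0.4308 -0.1197 0.5760	τ: -1.7263 1.3257 0.9811
step 17	ang: -0.1398 -0.6173 -0.9415	qd: 0.1980 -0.5202 0.1533	p_ee: 0.4346 -0.1220 0.5727	τ: -2.0336 1.4749 1.0289
step 18	ang: -0.1358 -0.6276 -0.9385	qd: 0.1998 -0.5086 0.1465	p_ee: 0.4385 -0.1242 0.5693	τ: -13.4237 7.9413 2.4580
step 19	ang: -0.1313 -0.6200 -0.9461	qd: 0.2308 1.2029 -0.8669	p_ee: 0.4405 -0.1236 0.5665	τ: 1.0838 -0.2752 0.6460
step 20	ang: -0.1280 -0.6042 -0.9586	qd: 0.1062 0.3971 -0.3963	p_ee: 0.4408 -0.1215 0.5647	τ: 0.2107 0.2784 0.7610
step 21	ang: -0.1265 -0.6013 -0.9635	qd: 0.0550 -0.0732 -0.1120	p_ee: 0.4417 -0.1216 0.5629	τ: -0.4878 0.6880 0.8479
step 22	ang: -0.1253 -0.6048 -0.9644	qd: 0.0657 -0.2700 0.0225	p_ee: 0.4430 -0.1227 0.5611	τ: -1.0409 0.9748 0.9148
step 23	ang: -0.1238 -0.6113 -0.9632	qd: 0.0817 -0.3722 0.0922	p_ee: 0.4449 -0.1243 0.5591	τ: -1.4748 1.1943 0.9713
step 24	ang: -0.1220 -0.6192 -0.9609	qd: 0.0950 -0.4260 0.1338	p_ee: 0.4470 -0.1261 0.5570	τ: -1.8132 1.3627 1.0131
step 25	ang: -0.1201 -0.6280 -0.9580	qd: 0.1040 -0.4501 0.1577	p_ee: 0.4494 -0.1280 0.5548	τ: -2.0757 1.4918 1.0434
step 26	ang: -0.1179 -0.6370 -0.9548	qd: 0.1085 -0.4558 0.1700	p_ee: 0.4518 -0.1299 0.5526	τ: -2.2778 1.5907 1.0647
step 27	ang: -0.1158 -0.6461 -0.9513	qd: 0.1089 -0.4502 0.1749	p_ee: 0.4541 -0.1317 0.5504	τ: -2.4324 1.6663 1.0792
step 28	ang: -0.1136 -0.6550 -0.9478	qd: 0.1060 -0.4379 0.1750	p_ee: 0.4565 -0.1336 0.5482	τ: -2.5495 1.7239 1.0885
step 29	ang: -0.1115 -0.6635 -0.9444	qd: 0.1006 -0.4216 0.1719	p_ee: 0.4587 -0.1353 0.5462	τ: -2.6374 1.7677 1.0939
step 30	ang: -0.1096 -0.6718 -0.9410	qd: 0.0935 -0.4032 0.1669	p_ee: 0.4608 -0.1370 0.5443	τ: -2.7024 1.8008 1.0963
step 31	ang: -0.1078 -0.6796 -0.9377	qd: 0.0853 -0.3838 0.1607	p_ee: 0.4627 -0.1386 0.5425


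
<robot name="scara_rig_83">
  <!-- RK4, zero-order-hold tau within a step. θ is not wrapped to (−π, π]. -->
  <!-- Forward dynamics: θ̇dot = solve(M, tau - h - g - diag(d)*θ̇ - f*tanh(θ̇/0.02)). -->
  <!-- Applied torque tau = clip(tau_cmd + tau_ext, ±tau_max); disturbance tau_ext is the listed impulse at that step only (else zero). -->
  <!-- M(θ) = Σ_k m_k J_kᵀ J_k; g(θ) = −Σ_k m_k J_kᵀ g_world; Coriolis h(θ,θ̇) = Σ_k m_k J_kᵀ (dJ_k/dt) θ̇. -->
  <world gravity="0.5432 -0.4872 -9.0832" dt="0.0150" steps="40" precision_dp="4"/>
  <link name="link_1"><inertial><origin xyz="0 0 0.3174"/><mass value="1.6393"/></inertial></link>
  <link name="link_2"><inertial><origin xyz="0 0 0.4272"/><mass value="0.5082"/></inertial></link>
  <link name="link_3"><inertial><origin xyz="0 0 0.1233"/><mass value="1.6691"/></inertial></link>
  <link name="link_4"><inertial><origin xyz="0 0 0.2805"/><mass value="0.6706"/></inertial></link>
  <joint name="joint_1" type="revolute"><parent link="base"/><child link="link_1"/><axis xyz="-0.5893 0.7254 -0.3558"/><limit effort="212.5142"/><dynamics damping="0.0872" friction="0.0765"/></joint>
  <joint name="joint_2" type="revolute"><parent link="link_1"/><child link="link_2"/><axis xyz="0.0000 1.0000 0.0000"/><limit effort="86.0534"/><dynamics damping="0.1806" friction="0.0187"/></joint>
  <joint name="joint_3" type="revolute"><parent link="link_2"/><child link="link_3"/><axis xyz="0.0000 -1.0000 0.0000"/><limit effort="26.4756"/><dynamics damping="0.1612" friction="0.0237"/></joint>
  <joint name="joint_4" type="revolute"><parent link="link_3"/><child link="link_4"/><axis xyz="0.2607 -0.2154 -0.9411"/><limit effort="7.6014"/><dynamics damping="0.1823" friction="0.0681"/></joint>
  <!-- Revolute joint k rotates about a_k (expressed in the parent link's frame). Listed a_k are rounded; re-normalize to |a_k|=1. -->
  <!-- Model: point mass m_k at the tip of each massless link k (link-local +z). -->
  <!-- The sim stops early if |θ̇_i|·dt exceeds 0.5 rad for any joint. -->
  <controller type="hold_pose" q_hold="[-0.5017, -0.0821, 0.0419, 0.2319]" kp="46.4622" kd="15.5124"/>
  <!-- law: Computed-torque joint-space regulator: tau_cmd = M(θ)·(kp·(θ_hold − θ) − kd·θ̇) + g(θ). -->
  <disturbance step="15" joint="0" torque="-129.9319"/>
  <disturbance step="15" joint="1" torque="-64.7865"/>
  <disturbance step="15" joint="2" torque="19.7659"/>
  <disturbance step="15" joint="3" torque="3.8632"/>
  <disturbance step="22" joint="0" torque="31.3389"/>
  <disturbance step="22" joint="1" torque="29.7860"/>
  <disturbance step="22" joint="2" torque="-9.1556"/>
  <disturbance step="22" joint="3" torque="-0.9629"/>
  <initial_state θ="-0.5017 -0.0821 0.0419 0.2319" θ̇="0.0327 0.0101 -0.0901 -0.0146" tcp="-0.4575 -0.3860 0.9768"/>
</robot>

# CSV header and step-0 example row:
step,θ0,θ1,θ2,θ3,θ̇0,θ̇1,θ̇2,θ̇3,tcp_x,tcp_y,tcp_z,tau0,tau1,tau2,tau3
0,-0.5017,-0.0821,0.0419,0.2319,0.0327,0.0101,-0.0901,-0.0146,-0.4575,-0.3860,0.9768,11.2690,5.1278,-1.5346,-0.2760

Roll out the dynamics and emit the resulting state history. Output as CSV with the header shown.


step,θ0,θ1,θ2,θ3,θ̇0,θ̇1,θ̇2,θ̇3,tcp_x,tcp_y,tcp_z,tau0,tau1,tau2,tau3
1,-0.5012,-0.0821,0.0403,0.2335,0.0173,0.0320,0.0098,-0.2558,-0.4568,-0.3856,0.9773,11.6286,5.3507,-1.6129,-0.2839
2,-0.5009,-0.0820,0.0392,0.2344,0.0089,0.0360,0.0425,-0.3049,-0.4562,-0.3854,0.9777,11.9187,5.5286,-1.6727,-0.2935
3,-0.5007,-0.0819,0.0383,0.2351,0.0031,0.0357,0.0570,-0.3126,-0.4557,-0.3853,0.9780,12.1528,5.6733,-1.7203,-0.3019
4,-0.5005,-0.0819,0.0377,0.2359,-0.0011,0.0345,0.0662,-0.3133,-0.4554,-0.3852,0.9782,12.3417,5.7916,-1.7589,-0.3088
5,-0.5004,-0.0818,0.0371,0.2367,-0.0044,0.0331,0.0729,-0.3133,-0.4552,-0.3851,0.9783,12.4943,5.8883,-1.7901,-0.3143
6,-0.5003,-0.0818,0.0366,0.2375,-0.0069,0.0318,0.0779,-0.3136,-0.4550,-0.3851,0.9784,12.6176,5.9673,-1.8155,-0.3188
7,-0.5003,-0.0818,0.0362,0.2384,-0.0087,0.0306,0.0818,-0.3142,-0.4549,-0.3851,0.9785,12.7173,6.0319,-1.8360,-0.3224
8,-0.5003,-0.0818,0.0358,0.2392,-0.0102,0.0296,0.0849,-0.3151,-0.4548,-0.3851,0.9785,12.7979,6.0845,-1.8527,-0.3254
9,-0.5003,-0.0819,0.0354,0.2401,-0.0112,0.0287,0.0873,-0.3162,-0.4547,-0.3852,0.9785,12.8631,6.1275,-1.8661,-0.3277
10,-0.5003,-0.0819,0.0351,0.2409,-0.0120,0.0280,0.0893,-0.3175,-0.4547,-0.3852,0.9785,12.9158,6.1625,-1.8769,-0.3297
11,-0.5003,-0.0820,0.0348,0.2418,-0.0126,0.0275,0.0909,-0.3189,-0.4547,-0.3853,0.9785,12.9585,6.1910,-1.8856,-0.3312
12,-0.5003,-0.0821,0.0345,0.2427,-0.0130,0.0271,0.0922,-0.3204,-0.4547,-0.3854,0.9784,12.9930,6.2141,-1.8926,-0.3325
13,-0.5004,-0.0821,0.0342,0.2436,-0.0133,0.0268,0.0934,-0.3220,-0.4547,-0.3855,0.9784,13.0209,6.2329,-1.8981,-0.3335
14,-0.5004,-0.0822,0.0339,0.2445,-0.0135,0.0266,0.0944,-0.3237,-0.4548,-0.3855,0.9784,13.0435,6.2482,-1.9025,-0.3344
15,-0.5005,-0.0823,0.0336,0.2453,-0.0136,0.0265,0.0953,-0.3254,-0.4548,-0.3856,0.9783,-116.8702,-58.5260,17.8600,3.5281
16,-0.5068,-0.0824,0.0333,0.2464,-0.8539,0.0213,0.0871,-0.3104,-0.4585,-0.3904,0.9747,44.1172,21.7735,-6.6353,-1.2569
17,-0.5180,-0.0827,0.0329,0.2473,-0.6507,0.0137,0.0832,-0.3207,-0.4648,-0.3986,0.9683,38.3799,18.9604,-5.7706,-1.0838
18,-0.5263,-0.0830,0.0324,0.2482,-0.4880,0.0111,0.0827,-0.3228,-0.4696,-0.4048,0.9634,33.6788,16.6381,-5.0579,-0.9424
19,-0.5325,-0.0833,0.0320,0.2492,-0.3579,0.0113,0.0845,-0.3238,-0.4731,-0.4094,0.9597,29.8286,14.7254,-4.4717,-0.8270
20,-0.5370,-0.0836,0.0315,0.2501,-0.2541,0.0129,0.0872,-0.3248,-0.4757,-0.4128,0.9570,26.6765,13.1532,-3.9902,-0.7327
21,-0.5400,-0.0839,0.0311,0.2510,-0.1716,0.0151,0.0901,-0.3261,-0.4775,-0.4150,0.9552,24.0974,11.8628,-3.5952,-0.6556
22,-0.5419,-0.0841,0.0308,0.2520,-0.1063,0.0173,0.0927,-0.3277,-0.4786,-0.4165,0.9539,53.3272,40.5912,-12.4273,-1.5557
23,-0.5430,-0.0810,0.0305,0.2576,-0.0619,0.4837,0.1538,0.0958,-0.4771,-0.4174,0.9544,12.7725,2.8167,-0.8149,-0.2971
24,-0.5436,-0.0745,0.0330,0.2563,-0.0086,0.3313,0.0014,0.3601,-0.4736,-0.4174,0.9562,12.7387,3.4283,-0.9990,-0.3064
25,-0.5436,-0.0698,0.0343,0.2561,0.0270,0.2285,-0.0595,0.3994,-0.4707,-0.4171,0.9579,12.7353,3.9246,-1.1515,-0.3110
26,-0.5432,-0.0664,0.0351,0.2558,0.0523,0.1527,-0.0907,0.3997,-0.4683,-0.4166,0.9594,12.7528,4.3297,-1.2784,-0.3152
27,-0.5424,-0.0641,0.0355,0.2554,0.0707,0.0949,-0.1084,0.3910,-0.4663,-0.4158,0.9607,12.7766,4.6618,-1.3836,-0.3191
28,-0.5414,-0.0624,0.0357,0.2548,0.0841,0.0502,-0.1191,0.3840,-0.4646,-0.4150,0.9620,12.8020,4.9343,-1.4707,-0.3228
29,-0.5403,-0.0614,0.0358,0.2542,0.0933,0.0164,-0.1240,0.3787,-0.4632,-0.4140,0.9631,12.8274,5.1563,-1.5428,-0.3263
30,-0.5390,-0.0608,0.0359,0.2535,0.0994,-0.0093,-0.1258,0.3753,-0.4621,-0.4130,0.9641,12.8522,5.3381,-1.6026,-0.3296
31,-0.5376,-0.0606,0.0359,0.2527,0.1031,-0.0288,-0.1260,0.3739,-0.4611,-0.4119,0.9650,12.8760,5.4871,-1.6520,-0.3325
32,-0.5362,-0.0606,0.0360,0.2519,0.1048,-0.0434,-0.1248,0.3718,-0.4604,-0.4109,0.9658,12.8986,5.6095,-1.6931,-0.3351
33,-0.5348,-0.0608,0.0360,0.2511,0.1050,-0.0539,-0.1225,0.3687,-0.4597,-0.4098,0.9666,12.9199,5.7104,-1.7272,-0.3374
34,-0.5334,-0.0611,0.0361,0.2503,0.1040,-0.0614,-0.1195,0.3651,-0.4591,-0.4087,0.9673,12.9399,5.7936,-1.7556,-0.3394
35,-0.5320,-0.0615,0.0362,0.2495,0.1023,-0.0667,-0.1165,0.3620,-0.4587,-0.4077,0.9679,12.9586,5.8623,-1.7794,-0.3411
36,-0.5307,-0.0620,0.0364,0.2487,0.0999,-0.0702,-0.1139,0.3596,-0.4583,-0.4067,0.9685,12.9760,5.9195,-1.7993,-0.3427
37,-0.5294,-0.0626,0.0366,0.2479,0.0971,-0.0724,-0.1116,0.3577,-0.4580,-0.4057,0.9691,12.9922,5.9672,-1.8160,-0.3440
38,-0.5281,-0.0632,0.0368,0.2471,0.0941,-0.0737,-0.1098,0.3561,-0.4577,-0.4048,0.9696,13.0072,6.0072,-1.8300,-0.3452
39,-0.5269,-0.0638,0.0370,0.2463,0.0908,-0.0742,-0.1083,0.3547,-0.4575,-0.4039,0.9701,13.0212,6.0408,-1.8419,-0.3463
40,-0.5257,-0.0644,0.0372,0.2455,0.0874,-0.0742,-0.1070,0.3534,-0.4573,-0.4031,0.9705,,,,
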